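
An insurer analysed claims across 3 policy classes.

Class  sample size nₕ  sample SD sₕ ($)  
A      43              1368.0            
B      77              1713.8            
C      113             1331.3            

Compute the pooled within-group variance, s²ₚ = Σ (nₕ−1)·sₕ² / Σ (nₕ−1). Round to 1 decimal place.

2175323.9

A: (43−1)·1368.0² = 42·1871424 = 78599808
B: (77−1)·1713.8² = 76·2937110.44 = 223220393.44
C: (113−1)·1331.3² = 112·1772359.69 = 198504285.28
Numerator = 500324486.72; denominator = Σ(nₕ−1) = 230.
s²ₚ = 500324486.72/230 = 2175323.855... → 2175323.9.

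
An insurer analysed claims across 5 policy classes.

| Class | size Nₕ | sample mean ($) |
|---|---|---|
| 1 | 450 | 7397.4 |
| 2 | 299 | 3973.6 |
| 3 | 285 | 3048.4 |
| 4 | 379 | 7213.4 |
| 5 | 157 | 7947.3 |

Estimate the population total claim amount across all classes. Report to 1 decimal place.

1: 450·7397.4 = 3328830
2: 299·3973.6 = 1188106.4
3: 285·3048.4 = 868794
4: 379·7213.4 = 2733878.6
5: 157·7947.3 = 1247726.1
τ̂ = Σ Nₕx̄ₕ = 9367335.1.

9367335.1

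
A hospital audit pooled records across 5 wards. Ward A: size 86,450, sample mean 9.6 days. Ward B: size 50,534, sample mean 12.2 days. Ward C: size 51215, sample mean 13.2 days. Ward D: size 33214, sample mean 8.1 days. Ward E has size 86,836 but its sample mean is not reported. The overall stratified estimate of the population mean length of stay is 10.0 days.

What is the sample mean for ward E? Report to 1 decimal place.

N = 86450 + 50534 + 51215 + 33214 + 86836 = 308249.
Overall total = μ·N = 10.0·308249 = 3082490.
Subtract the known strata: 86450·9.6 + 50534·12.2 + 51215·13.2 + 33214·8.1 = 2391506.2.
Remaining total for ward E: 3082490 − 2391506.2 = 690983.8.
Divide by its size: 690983.8 / 86836 = 7.957... → 8.0.

8.0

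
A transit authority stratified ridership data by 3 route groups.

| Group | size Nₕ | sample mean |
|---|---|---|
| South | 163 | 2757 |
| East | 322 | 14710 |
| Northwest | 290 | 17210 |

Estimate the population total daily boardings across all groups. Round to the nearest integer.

10176911

South: 163·2757 = 449391
East: 322·14710 = 4736620
Northwest: 290·17210 = 4990900
τ̂ = Σ Nₕx̄ₕ = 10176911.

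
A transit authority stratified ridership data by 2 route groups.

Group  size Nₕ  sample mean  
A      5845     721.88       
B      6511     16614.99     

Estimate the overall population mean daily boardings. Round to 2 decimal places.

N = 5845 + 6511 = 12356.
Weight each subgroup mean by Nₕ/N and sum.
Σ Nₕx̄ₕ = 5845·721.88 + 6511·16614.99 = 4219388.6 + 108180199.89 = 112399588.49.
Divide by N: 112399588.49 / 12356 = 9096.7618... → 9096.76.

9096.76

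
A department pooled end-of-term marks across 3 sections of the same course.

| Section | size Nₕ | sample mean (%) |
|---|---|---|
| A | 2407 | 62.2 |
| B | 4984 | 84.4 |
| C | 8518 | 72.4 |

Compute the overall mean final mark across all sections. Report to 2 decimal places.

N = 15909; weights Wₕ = Nₕ/N = (0.1513, 0.3133, 0.5354).
x̄_st = Σ Wₕ·x̄ₕ = 0.1513·62.2 + 0.3133·84.4 + 0.5354·72.4 ≈ 74.6161...
→ 74.62.

74.62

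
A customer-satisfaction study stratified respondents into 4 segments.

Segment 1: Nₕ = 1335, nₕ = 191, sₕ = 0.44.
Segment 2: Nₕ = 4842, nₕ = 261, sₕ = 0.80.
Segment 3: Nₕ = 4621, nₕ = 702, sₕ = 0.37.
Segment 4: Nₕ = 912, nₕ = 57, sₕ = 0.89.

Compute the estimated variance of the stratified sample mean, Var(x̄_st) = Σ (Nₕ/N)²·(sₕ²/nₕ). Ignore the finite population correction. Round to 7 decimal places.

N = 11710. Term for each stratum: Wₕ²sₕ²/nₕ.
Var(x̄_st) = 0.0000131741 + 0.0004192521 + 0.0000303686 + 0.0000842910 = 0.0005470857 → 0.0005471.

0.0005471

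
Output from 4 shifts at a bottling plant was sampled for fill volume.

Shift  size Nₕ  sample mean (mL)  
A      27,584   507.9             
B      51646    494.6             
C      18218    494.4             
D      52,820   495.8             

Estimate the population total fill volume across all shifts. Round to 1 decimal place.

Estimate total by summing Nₕ·x̄ₕ over strata.
27584·507.9 + 51646·494.6 + 18218·494.4 + 52820·495.8 = 14009913.6 + 25544111.6 + 9006979.2 + 26188156 = 74749160.4.

74749160.4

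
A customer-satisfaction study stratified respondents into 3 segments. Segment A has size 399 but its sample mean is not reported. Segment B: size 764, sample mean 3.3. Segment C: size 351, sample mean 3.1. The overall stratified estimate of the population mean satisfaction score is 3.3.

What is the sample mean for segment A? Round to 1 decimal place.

N = 399 + 764 + 351 = 1514.
Overall total = μ·N = 3.3·1514 = 4996.2.
Subtract the known strata: 764·3.3 + 351·3.1 = 3609.3.
Remaining total for segment A: 4996.2 − 3609.3 = 1386.9.
Divide by its size: 1386.9 / 399 = 3.476... → 3.5.

3.5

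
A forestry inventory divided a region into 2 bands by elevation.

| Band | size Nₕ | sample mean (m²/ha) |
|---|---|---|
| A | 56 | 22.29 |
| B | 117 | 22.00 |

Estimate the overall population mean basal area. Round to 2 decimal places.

N = 56 + 117 = 173.
The stratified mean weights each stratum mean by its population share Nₕ/N.
Σ Nₕx̄ₕ = 56·22.29 + 117·22.00 = 1248.24 + 2574 = 3822.24.
Divide by N: 3822.24 / 173 = 22.0939... → 22.09.

22.09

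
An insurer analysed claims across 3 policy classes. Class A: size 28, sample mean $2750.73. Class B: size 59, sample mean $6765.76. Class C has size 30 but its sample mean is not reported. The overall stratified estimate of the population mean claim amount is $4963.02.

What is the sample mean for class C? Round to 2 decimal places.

3482.44

N = 28 + 59 + 30 = 117.
Overall total = μ·N = 4963.02·117 = 580673.34.
Subtract the known strata: 28·2750.73 + 59·6765.76 = 476200.28.
Remaining total for class C: 580673.34 − 476200.28 = 104473.06.
Divide by its size: 104473.06 / 30 = 3482.4353... → 3482.44.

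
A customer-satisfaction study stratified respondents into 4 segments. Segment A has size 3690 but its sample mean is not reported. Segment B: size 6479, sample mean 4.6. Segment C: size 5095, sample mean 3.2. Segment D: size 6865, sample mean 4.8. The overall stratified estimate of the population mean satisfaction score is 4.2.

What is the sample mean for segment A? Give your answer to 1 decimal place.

3.8

Σ Nₕx̄ₕ = N·μ, so 3690·x̄_A = 22129·4.2 − (6479·4.6 + 5095·3.2 + 6865·4.8).
= 92941.8 − 79059.4 = 13882.4.
x̄_A = 13882.4 / 3690 = 3.762... → 3.8.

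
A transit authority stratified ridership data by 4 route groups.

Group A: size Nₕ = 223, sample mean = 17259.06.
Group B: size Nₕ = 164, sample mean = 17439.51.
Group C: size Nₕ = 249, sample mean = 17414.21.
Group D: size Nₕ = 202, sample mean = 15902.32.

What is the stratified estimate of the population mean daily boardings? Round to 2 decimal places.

N = 838; weights Wₕ = Nₕ/N = (0.2661, 0.1957, 0.2971, 0.2411).
x̄_st = Σ Wₕ·x̄ₕ = 0.2661·17259.06 + 0.1957·17439.51 + 0.2971·17414.21 + 0.2411·15902.32 ≈ 17013.4331...
→ 17013.43.

17013.43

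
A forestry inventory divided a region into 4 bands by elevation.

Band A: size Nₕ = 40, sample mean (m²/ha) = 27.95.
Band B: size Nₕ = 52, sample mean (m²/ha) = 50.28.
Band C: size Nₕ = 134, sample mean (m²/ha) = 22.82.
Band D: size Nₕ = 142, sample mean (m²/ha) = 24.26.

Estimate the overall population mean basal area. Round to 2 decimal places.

27.81

N = 368; weights Wₕ = Nₕ/N = (0.1087, 0.1413, 0.3641, 0.3859).
x̄_st = Σ Wₕ·x̄ₕ = 0.1087·27.95 + 0.1413·50.28 + 0.3641·22.82 + 0.3859·24.26 ≈ 27.8135...
→ 27.81.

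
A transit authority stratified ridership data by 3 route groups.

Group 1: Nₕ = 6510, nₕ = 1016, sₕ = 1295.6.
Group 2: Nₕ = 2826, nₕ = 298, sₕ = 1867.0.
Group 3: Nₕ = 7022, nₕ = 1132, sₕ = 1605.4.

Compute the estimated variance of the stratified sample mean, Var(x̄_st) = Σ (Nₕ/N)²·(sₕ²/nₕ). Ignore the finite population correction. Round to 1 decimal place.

1030.3

N = 16358; Wₕ = Nₕ/N.
group 1: (6510/16358)²·1295.6²/1016 = 261.6675
group 2: (2826/16358)²·1867.0²/298 = 349.1052
group 3: (7022/16358)²·1605.4²/1132 = 419.5477
Sum = 1030.3203 → 1030.3.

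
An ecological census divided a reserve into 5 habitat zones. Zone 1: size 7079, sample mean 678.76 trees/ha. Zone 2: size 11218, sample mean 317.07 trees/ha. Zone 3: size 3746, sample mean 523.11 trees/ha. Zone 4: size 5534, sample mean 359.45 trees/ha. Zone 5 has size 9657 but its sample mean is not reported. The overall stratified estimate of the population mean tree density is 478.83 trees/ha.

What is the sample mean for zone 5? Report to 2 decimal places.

571.42

N = 7079 + 11218 + 3746 + 5534 + 9657 = 37234.
Overall total = μ·N = 478.83·37234 = 17828756.22.
Subtract the known strata: 7079·678.76 + 11218·317.07 + 3746·523.11 + 5534·359.45 = 12310599.66.
Remaining total for zone 5: 17828756.22 − 12310599.66 = 5518156.56.
Divide by its size: 5518156.56 / 9657 = 571.4152... → 571.42.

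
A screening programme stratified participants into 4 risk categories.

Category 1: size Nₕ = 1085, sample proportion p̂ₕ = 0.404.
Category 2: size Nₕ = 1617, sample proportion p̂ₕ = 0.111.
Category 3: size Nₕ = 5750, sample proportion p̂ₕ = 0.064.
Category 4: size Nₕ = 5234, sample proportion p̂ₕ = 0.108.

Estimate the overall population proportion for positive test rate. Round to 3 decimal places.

0.113

Wₕ = Nₕ/N with N = 13686: 0.0793, 0.1181, 0.4201, 0.3824.
p̂_st = 0.0793·0.404 + 0.1181·0.111 + 0.4201·0.064 + 0.3824·0.108 ≈ 0.11333... → 0.113.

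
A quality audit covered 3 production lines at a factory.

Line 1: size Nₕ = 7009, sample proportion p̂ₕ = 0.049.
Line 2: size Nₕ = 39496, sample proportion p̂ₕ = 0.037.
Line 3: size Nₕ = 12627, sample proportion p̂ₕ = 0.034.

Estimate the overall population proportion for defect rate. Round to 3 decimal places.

Wₕ = Nₕ/N with N = 59132: 0.1185, 0.6679, 0.2135.
p̂_st = 0.1185·0.049 + 0.6679·0.037 + 0.2135·0.034 ≈ 0.03778... → 0.038.

0.038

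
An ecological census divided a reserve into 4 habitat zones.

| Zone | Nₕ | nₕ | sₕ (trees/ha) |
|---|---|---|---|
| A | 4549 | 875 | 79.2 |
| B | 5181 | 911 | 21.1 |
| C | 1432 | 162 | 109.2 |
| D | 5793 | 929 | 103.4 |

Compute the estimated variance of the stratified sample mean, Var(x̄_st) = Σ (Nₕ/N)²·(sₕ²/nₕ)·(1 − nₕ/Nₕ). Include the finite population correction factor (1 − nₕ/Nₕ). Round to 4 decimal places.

2.0481

N = 16955. Term for each stratum: Wₕ²sₕ²/nₕ·(1−nₕ/Nₕ).
Var(x̄_st) = 0.4167751 + 0.0376091 + 0.4656734 + 1.1280462 = 2.0481037 → 2.0481.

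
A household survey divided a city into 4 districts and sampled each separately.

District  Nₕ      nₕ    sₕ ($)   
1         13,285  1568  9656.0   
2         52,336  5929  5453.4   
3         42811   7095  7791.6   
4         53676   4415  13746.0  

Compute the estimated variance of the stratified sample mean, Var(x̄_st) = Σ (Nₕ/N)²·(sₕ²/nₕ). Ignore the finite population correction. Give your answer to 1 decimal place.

N = 162108. Term for each stratum: Wₕ²sₕ²/nₕ.
Var(x̄_st) = 399.3583 + 522.8118 + 596.7642 + 4692.1660 = 6211.1002 → 6211.1.

6211.1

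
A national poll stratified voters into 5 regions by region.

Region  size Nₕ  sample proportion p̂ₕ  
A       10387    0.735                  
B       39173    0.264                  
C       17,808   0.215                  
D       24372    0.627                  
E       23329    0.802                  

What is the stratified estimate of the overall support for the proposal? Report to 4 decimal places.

Wₕ = Nₕ/N with N = 115069: 0.0903, 0.3404, 0.1548, 0.2118, 0.2027.
p̂_st = 0.0903·0.735 + 0.3404·0.264 + 0.1548·0.215 + 0.2118·0.627 + 0.2027·0.802 ≈ 0.484891... → 0.4849.

0.4849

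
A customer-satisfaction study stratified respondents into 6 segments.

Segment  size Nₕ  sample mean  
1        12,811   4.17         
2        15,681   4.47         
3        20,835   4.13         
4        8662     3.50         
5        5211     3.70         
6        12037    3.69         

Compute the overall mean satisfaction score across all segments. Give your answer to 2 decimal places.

N = 75237; weights Wₕ = Nₕ/N = (0.1703, 0.2084, 0.2769, 0.1151, 0.0693, 0.1600).
x̄_st = Σ Wₕ·x̄ₕ = 0.1703·4.17 + 0.2084·4.47 + 0.2769·4.13 + 0.1151·3.50 + 0.0693·3.70 + 0.1600·3.69 ≈ 4.0350...
→ 4.03.

4.03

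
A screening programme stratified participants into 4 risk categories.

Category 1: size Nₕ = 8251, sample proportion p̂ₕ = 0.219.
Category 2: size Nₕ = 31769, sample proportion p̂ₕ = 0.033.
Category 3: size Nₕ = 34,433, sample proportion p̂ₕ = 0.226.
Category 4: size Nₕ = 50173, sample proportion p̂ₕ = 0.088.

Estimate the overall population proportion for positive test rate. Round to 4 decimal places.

Wₕ = Nₕ/N with N = 124626: 0.0662, 0.2549, 0.2763, 0.4026.
p̂_st = 0.0662·0.219 + 0.2549·0.033 + 0.2763·0.226 + 0.4026·0.088 ≈ 0.120781... → 0.1208.

0.1208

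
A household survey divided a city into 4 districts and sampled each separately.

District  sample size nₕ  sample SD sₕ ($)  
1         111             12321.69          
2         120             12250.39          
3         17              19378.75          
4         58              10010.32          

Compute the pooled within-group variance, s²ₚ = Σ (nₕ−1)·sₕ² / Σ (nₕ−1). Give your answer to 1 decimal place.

Degrees of freedom: 110 + 119 + 16 + 57 = 302.
Σ(nₕ−1)sₕ² = 110·151824044.4561 + 119·150072055.1521 + 16·375535951.5625 + 57·100206506.5024 = 46279565548.9077.
s²ₚ = 46279565548.9077 / 302 = 153243594.533... → 153243594.5.

153243594.5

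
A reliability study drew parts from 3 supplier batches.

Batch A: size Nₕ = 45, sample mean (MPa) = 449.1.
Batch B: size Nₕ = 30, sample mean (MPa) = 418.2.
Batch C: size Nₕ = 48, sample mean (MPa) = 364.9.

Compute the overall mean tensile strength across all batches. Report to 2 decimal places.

N = 45 + 30 + 48 = 123.
Overall mean = Σ (Nₕ/N)·x̄ₕ — weight by population share, not a simple average.
Σ Nₕx̄ₕ = 45·449.1 + 30·418.2 + 48·364.9 = 20209.5 + 12546 + 17515.2 = 50270.7.
Divide by N: 50270.7 / 123 = 408.7049... → 408.70.

408.70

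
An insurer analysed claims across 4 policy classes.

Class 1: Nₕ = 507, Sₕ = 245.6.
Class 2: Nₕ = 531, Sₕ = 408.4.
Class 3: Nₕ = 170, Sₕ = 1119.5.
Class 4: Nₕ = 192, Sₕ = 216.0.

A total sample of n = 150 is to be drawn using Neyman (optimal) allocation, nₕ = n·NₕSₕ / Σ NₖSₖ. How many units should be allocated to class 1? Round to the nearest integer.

33

1: NₕSₕ = 507·245.6 = 124519.2
2: NₕSₕ = 531·408.4 = 216860.4
3: NₕSₕ = 170·1119.5 = 190315
4: NₕSₕ = 192·216.0 = 41472
Σ NₕSₕ = 573166.6.
n_1 = 150·124519.2/573166.6 = 32.587... → 33.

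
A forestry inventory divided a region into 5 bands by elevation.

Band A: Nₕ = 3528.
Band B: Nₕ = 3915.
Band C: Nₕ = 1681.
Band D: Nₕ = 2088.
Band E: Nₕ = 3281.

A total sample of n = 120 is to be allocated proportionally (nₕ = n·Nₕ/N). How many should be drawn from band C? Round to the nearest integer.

14

Share of band C = 1681/14493 = 0.11599.
Allocate 120 × 0.11599 = 13.918... → 14.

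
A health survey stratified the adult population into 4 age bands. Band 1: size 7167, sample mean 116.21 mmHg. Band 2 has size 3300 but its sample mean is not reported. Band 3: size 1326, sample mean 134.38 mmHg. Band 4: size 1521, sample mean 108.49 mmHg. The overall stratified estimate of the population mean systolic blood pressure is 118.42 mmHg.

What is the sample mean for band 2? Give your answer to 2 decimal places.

N = 7167 + 3300 + 1326 + 1521 = 13314.
Overall total = μ·N = 118.42·13314 = 1576643.88.
Subtract the known strata: 7167·116.21 + 1326·134.38 + 1521·108.49 = 1176078.24.
Remaining total for band 2: 1576643.88 − 1176078.24 = 400565.64.
Divide by its size: 400565.64 / 3300 = 121.3835... → 121.38.

121.38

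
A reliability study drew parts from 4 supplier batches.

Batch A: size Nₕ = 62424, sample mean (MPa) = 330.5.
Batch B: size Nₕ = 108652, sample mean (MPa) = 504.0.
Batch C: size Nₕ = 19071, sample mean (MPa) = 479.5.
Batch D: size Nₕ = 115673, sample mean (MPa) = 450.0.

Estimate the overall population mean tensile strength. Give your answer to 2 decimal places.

x̄_st = (Σ Nₕx̄ₕ) / (Σ Nₕ) = (62424·330.5 + 108652·504.0 + 19071·479.5 + 115673·450.0) / 305820
= 136589134.5 / 305820 = 446.6324... → 446.63.

446.63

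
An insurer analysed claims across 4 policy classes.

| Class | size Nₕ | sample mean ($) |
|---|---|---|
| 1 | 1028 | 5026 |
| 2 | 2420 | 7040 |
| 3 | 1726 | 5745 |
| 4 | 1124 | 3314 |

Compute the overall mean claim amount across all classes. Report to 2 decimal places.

5691.38

N = 1028 + 2420 + 1726 + 1124 = 6298.
Weight each subgroup mean by Nₕ/N and sum.
Σ Nₕx̄ₕ = 1028·5026 + 2420·7040 + 1726·5745 + 1124·3314 = 5166728 + 17036800 + 9915870 + 3724936 = 35844334.
Divide by N: 35844334 / 6298 = 5691.3836... → 5691.38.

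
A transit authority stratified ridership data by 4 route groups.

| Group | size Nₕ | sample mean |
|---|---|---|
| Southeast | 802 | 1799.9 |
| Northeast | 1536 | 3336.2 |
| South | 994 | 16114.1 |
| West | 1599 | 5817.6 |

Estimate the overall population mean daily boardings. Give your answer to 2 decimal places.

6466.78

x̄_st = (Σ Nₕx̄ₕ) / (Σ Nₕ) = (802·1799.9 + 1536·3336.2 + 994·16114.1 + 1599·5817.6) / 4931
= 31887680.8 / 4931 = 6466.7777... → 6466.78.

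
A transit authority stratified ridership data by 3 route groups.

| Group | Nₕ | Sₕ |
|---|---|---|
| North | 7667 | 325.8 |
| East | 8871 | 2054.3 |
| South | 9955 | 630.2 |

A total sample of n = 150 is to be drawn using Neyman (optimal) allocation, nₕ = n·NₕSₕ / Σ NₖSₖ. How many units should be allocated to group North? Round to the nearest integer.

14

Σ NₕSₕ = 7667·325.8 + 8871·2054.3 + 9955·630.2 = 26995244.9.
Share for North: 2497908.6/26995244.9 = 0.09253.
n_North = 150 × 0.09253 = 13.880... → 14.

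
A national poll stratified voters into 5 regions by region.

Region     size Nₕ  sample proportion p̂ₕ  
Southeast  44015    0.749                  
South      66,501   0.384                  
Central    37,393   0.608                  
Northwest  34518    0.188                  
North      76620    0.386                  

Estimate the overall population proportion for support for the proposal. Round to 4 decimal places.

0.4528

N = 44015 + 66501 + 37393 + 34518 + 76620 = 259047.
Overall proportion = Σ (Nₕ/N)·p̂ₕ.
Σ Nₕp̂ₕ = 32967.235 + 25536.384 + 22734.944 + 6489.384 + 29575.32 = 117303.267.
117303.267 / 259047 = 0.452826... → 0.4528.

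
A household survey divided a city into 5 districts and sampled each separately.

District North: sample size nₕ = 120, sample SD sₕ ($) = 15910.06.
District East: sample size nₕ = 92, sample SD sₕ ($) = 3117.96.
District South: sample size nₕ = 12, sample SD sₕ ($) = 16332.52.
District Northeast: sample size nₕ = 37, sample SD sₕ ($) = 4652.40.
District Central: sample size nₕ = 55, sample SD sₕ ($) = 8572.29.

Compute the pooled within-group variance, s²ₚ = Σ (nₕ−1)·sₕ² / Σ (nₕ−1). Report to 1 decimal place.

124401173.4

Degrees of freedom: 119 + 91 + 11 + 36 + 54 = 311.
Σ(nₕ−1)sₕ² = 119·253130009.2036 + 91·9721674.5616 + 11·266751209.5504 + 36·21644825.76 + 54·73484155.8441 = 38688764928.3298.
s²ₚ = 38688764928.3298 / 311 = 124401173.403... → 124401173.4.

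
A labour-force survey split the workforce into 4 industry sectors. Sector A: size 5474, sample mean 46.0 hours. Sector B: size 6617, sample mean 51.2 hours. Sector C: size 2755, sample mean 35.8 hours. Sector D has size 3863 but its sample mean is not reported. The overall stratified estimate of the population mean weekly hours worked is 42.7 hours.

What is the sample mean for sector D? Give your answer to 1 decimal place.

N = 5474 + 6617 + 2755 + 3863 = 18709.
Overall total = μ·N = 42.7·18709 = 798874.3.
Subtract the known strata: 5474·46.0 + 6617·51.2 + 2755·35.8 = 689223.4.
Remaining total for sector D: 798874.3 − 689223.4 = 109650.9.
Divide by its size: 109650.9 / 3863 = 28.385... → 28.4.

28.4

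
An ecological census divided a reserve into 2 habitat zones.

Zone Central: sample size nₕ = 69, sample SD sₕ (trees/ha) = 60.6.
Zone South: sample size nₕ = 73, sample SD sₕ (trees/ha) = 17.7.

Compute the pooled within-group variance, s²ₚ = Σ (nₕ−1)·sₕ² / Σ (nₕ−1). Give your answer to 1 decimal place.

Central: (69−1)·60.6² = 68·3672.36 = 249720.48
South: (73−1)·17.7² = 72·313.29 = 22556.88
Numerator = 272277.36; denominator = Σ(nₕ−1) = 140.
s²ₚ = 272277.36/140 = 1944.838... → 1944.8.

1944.8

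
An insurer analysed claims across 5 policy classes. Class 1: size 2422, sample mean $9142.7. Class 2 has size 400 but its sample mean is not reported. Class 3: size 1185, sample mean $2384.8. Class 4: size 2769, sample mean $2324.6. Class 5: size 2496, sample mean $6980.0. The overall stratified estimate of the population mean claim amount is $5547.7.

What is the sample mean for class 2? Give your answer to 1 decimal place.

6524.4

Σ Nₕx̄ₕ = N·μ, so 400·x̄_2 = 9272·5547.7 − (2422·9142.7 + 1185·2384.8 + 2769·2324.6 + 2496·6980.0).
= 51438274.4 − 48828504.8 = 2609769.6.
x̄_2 = 2609769.6 / 400 = 6524.424 → 6524.4.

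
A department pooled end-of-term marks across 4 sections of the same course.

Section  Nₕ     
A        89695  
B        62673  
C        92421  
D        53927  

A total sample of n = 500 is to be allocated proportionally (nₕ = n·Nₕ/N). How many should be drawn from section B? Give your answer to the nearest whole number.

105

Share of section B = 62673/298716 = 0.20981.
Allocate 500 × 0.20981 = 104.904... → 105.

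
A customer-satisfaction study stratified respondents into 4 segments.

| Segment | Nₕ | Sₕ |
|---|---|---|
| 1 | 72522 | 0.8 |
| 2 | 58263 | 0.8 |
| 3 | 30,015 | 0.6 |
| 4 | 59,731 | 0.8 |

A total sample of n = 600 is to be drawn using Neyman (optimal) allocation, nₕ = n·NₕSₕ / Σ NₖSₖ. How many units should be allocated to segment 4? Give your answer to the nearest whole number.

168

Σ NₕSₕ = 72522·0.8 + 58263·0.8 + 30015·0.6 + 59731·0.8 = 170421.8.
Share for 4: 47784.8/170421.8 = 0.28039.
n_4 = 600 × 0.28039 = 168.235... → 168.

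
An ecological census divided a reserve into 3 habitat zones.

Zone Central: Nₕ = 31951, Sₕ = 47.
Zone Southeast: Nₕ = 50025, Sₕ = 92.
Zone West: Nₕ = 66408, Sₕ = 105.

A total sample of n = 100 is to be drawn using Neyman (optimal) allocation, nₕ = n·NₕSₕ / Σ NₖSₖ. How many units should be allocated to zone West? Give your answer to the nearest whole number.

53

Σ NₕSₕ = 31951·47 + 50025·92 + 66408·105 = 13076837.
Share for West: 6972840/13076837 = 0.53322.
n_West = 100 × 0.53322 = 53.322... → 53.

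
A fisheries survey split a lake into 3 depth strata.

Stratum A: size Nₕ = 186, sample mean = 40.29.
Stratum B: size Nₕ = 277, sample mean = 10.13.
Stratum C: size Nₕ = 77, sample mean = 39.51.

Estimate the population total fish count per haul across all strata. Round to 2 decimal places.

A: 186·40.29 = 7493.94
B: 277·10.13 = 2806.01
C: 77·39.51 = 3042.27
τ̂ = Σ Nₕx̄ₕ = 13342.22.

13342.22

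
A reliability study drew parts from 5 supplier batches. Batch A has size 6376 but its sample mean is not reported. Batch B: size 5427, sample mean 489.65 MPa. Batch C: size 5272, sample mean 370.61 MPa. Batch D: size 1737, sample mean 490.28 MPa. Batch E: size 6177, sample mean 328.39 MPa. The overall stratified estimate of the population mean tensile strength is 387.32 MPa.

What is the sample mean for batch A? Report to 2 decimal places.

Σ Nₕx̄ₕ = N·μ, so 6376·x̄_A = 24989·387.32 − (5427·489.65 + 5272·370.61 + 1737·490.28 + 6177·328.39).
= 9678739.48 − 7491267.86 = 2187471.62.
x̄_A = 2187471.62 / 6376 = 343.0790... → 343.08.

343.08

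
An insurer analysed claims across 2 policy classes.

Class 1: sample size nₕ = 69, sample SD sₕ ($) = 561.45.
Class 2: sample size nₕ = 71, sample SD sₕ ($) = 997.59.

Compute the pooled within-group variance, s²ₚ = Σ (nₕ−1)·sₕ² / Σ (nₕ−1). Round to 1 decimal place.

Degrees of freedom: 68 + 70 = 138.
Σ(nₕ−1)sₕ² = 68·315226.1025 + 70·995185.8081 = 91098381.537.
s²ₚ = 91098381.537 / 138 = 660133.200... → 660133.2.

660133.2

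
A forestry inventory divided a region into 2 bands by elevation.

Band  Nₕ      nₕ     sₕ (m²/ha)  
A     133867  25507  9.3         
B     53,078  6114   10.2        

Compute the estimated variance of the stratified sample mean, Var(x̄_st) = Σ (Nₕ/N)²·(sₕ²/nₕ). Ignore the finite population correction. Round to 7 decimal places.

N = 186945; Wₕ = Nₕ/N.
band A: (133867/186945)²·9.3²/25507 = 0.0017387049
band B: (53078/186945)²·10.2²/6114 = 0.0013717542
Sum = 0.0031104591 → 0.0031105.

0.0031105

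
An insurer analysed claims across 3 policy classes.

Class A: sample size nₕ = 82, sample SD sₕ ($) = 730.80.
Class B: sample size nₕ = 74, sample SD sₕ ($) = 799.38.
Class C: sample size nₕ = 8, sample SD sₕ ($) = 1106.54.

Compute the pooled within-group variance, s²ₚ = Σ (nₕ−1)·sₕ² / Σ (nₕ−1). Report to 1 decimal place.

Degrees of freedom: 81 + 73 + 7 = 161.
Σ(nₕ−1)sₕ² = 81·534068.64 + 73·639008.3844 + 7·1224430.7716 = 98478187.3024.
s²ₚ = 98478187.3024 / 161 = 611665.760... → 611665.8.

611665.8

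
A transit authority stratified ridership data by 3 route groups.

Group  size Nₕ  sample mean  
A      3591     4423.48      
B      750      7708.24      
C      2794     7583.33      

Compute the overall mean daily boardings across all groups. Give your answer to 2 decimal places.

6006.13

N = 3591 + 750 + 2794 = 7135.
Overall mean = Σ (Nₕ/N)·x̄ₕ — weight by population share, not a simple average.
Σ Nₕx̄ₕ = 3591·4423.48 + 750·7708.24 + 2794·7583.33 = 15884716.68 + 5781180 + 21187824.02 = 42853720.7.
Divide by N: 42853720.7 / 7135 = 6006.1276... → 6006.13.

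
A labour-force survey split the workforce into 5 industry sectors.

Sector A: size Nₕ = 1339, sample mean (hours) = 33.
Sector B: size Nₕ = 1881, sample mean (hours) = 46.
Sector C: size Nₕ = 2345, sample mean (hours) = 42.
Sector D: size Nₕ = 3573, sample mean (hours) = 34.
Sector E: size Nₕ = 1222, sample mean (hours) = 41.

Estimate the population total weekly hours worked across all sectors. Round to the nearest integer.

Estimate total by summing Nₕ·x̄ₕ over strata.
1339·33 + 1881·46 + 2345·42 + 3573·34 + 1222·41 = 44187 + 86526 + 98490 + 121482 + 50102 = 400787.

400787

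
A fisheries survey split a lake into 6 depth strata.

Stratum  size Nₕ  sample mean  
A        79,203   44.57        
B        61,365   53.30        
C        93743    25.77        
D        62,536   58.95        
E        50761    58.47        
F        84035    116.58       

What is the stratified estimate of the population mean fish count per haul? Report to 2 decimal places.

59.47

N = 431643; weights Wₕ = Nₕ/N = (0.1835, 0.1422, 0.2172, 0.1449, 0.1176, 0.1947).
x̄_st = Σ Wₕ·x̄ₕ = 0.1835·44.57 + 0.1422·53.30 + 0.2172·25.77 + 0.1449·58.95 + 0.1176·58.47 + 0.1947·116.58 ≈ 59.4655...
→ 59.47.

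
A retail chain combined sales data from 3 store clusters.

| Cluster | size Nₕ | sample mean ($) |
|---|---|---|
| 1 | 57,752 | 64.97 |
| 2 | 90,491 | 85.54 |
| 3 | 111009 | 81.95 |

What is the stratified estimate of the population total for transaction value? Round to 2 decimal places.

20589935.13

1: 57752·64.97 = 3752147.44
2: 90491·85.54 = 7740600.14
3: 111009·81.95 = 9097187.55
τ̂ = Σ Nₕx̄ₕ = 20589935.13.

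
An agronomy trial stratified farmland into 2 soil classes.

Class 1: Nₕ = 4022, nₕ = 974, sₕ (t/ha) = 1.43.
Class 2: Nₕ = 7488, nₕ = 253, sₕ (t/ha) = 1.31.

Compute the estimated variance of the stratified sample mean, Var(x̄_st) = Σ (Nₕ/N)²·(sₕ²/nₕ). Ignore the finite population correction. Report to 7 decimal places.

N = 11510. Term for each stratum: Wₕ²sₕ²/nₕ.
Var(x̄_st) = 0.0002563578 + 0.0028708010 = 0.0031271589 → 0.0031272.

0.0031272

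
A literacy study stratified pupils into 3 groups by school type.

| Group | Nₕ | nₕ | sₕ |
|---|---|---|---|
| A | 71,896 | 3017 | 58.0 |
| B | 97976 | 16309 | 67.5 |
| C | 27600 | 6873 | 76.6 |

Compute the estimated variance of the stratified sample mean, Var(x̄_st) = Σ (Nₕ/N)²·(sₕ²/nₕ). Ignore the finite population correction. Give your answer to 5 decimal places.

0.23325

N = 197472. Term for each stratum: Wₕ²sₕ²/nₕ.
Var(x̄_st) = 0.14780158 + 0.06877151 + 0.01667701 = 0.23325011 → 0.23325.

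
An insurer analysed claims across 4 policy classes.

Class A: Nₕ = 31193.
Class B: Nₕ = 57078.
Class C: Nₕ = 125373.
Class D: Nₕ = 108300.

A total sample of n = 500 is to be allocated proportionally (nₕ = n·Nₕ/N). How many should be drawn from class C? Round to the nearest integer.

Share of class C = 125373/321944 = 0.38942.
Allocate 500 × 0.38942 = 194.712... → 195.

195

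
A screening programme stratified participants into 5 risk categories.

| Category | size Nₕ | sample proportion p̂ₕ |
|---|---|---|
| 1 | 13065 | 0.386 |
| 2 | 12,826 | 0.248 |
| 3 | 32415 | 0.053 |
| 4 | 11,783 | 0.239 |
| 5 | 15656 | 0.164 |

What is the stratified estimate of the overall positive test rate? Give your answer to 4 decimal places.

N = 13065 + 12826 + 32415 + 11783 + 15656 = 85745.
Overall proportion = Σ (Nₕ/N)·p̂ₕ.
Σ Nₕp̂ₕ = 5043.09 + 3180.848 + 1717.995 + 2816.137 + 2567.584 = 15325.654.
15325.654 / 85745 = 0.178735... → 0.1787.

0.1787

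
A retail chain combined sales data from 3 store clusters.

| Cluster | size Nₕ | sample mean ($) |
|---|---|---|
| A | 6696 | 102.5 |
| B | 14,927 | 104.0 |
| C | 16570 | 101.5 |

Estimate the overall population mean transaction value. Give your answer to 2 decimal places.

N = 38193; weights Wₕ = Nₕ/N = (0.1753, 0.3908, 0.4338).
x̄_st = Σ Wₕ·x̄ₕ = 0.1753·102.5 + 0.3908·104.0 + 0.4338·101.5 ≈ 102.6524...
→ 102.65.

102.65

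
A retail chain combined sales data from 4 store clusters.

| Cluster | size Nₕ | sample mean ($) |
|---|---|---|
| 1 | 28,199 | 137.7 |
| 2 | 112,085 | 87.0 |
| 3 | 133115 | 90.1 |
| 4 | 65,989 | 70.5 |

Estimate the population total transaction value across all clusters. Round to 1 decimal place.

Population total = Σ Nₕ·x̄ₕ (each stratum's size times its mean).
28199·137.7 + 112085·87.0 + 133115·90.1 + 65989·70.5 = 3883002.3 + 9751395 + 11993661.5 + 4652224.5 = 30280283.3.

30280283.3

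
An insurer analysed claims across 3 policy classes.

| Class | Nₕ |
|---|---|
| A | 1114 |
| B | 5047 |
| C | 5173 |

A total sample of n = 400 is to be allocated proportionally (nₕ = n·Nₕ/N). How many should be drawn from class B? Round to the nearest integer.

178

Share of class B = 5047/11334 = 0.44530.
Allocate 400 × 0.44530 = 178.119... → 178.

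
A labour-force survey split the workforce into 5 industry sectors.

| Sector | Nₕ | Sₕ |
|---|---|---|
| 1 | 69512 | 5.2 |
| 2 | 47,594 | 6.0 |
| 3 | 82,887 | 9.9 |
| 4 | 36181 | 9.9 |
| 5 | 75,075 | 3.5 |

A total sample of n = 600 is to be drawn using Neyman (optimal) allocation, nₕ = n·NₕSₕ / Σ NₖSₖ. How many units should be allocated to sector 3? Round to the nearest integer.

236

1: NₕSₕ = 69512·5.2 = 361462.4
2: NₕSₕ = 47594·6.0 = 285564
3: NₕSₕ = 82887·9.9 = 820581.3
4: NₕSₕ = 36181·9.9 = 358191.9
5: NₕSₕ = 75075·3.5 = 262762.5
Σ NₕSₕ = 2088562.1.
n_3 = 600·820581.3/2088562.1 = 235.736... → 236.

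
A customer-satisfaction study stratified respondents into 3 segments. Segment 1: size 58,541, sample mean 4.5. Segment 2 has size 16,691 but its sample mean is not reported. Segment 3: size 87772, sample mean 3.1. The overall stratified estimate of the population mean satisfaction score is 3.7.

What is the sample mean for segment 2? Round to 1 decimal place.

Σ Nₕx̄ₕ = N·μ, so 16691·x̄_2 = 163004·3.7 − (58541·4.5 + 87772·3.1).
= 603114.8 − 535527.7 = 67587.1.
x̄_2 = 67587.1 / 16691 = 4.049... → 4.0.

4.0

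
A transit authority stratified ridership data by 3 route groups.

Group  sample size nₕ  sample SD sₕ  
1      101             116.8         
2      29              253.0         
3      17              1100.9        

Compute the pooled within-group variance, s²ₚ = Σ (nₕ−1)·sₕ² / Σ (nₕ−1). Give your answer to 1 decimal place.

Degrees of freedom: 100 + 28 + 16 = 144.
Σ(nₕ−1)sₕ² = 100·13642.24 + 28·64009 + 16·1211980.81 = 22548168.96.
s²ₚ = 22548168.96 / 144 = 156584.507... → 156584.5.

156584.5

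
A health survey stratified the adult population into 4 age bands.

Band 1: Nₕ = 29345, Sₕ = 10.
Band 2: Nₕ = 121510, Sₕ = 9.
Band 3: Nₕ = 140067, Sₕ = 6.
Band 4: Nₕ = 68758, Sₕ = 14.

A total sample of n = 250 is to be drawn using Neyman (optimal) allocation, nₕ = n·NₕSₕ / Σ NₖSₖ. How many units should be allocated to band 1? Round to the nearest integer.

1: NₕSₕ = 29345·10 = 293450
2: NₕSₕ = 121510·9 = 1093590
3: NₕSₕ = 140067·6 = 840402
4: NₕSₕ = 68758·14 = 962612
Σ NₕSₕ = 3190054.
n_1 = 250·293450/3190054 = 22.997... → 23.

23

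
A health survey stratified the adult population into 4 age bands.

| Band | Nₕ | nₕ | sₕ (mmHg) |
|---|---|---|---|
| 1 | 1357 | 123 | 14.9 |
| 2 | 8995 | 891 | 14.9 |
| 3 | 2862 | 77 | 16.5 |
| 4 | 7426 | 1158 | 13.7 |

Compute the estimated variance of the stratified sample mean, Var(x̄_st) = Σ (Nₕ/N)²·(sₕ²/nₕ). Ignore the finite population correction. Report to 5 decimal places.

0.14409

N = 20640. Term for each stratum: Wₕ²sₕ²/nₕ.
Var(x̄_st) = 0.00780203 + 0.04732360 + 0.06798249 + 0.02098085 = 0.14408897 → 0.14409.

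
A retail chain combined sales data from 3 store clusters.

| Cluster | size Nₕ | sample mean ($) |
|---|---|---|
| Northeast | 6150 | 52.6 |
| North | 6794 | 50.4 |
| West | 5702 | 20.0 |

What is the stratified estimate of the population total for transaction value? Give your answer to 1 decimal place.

779947.6

Northeast: 6150·52.6 = 323490
North: 6794·50.4 = 342417.6
West: 5702·20.0 = 114040
τ̂ = Σ Nₕx̄ₕ = 779947.6.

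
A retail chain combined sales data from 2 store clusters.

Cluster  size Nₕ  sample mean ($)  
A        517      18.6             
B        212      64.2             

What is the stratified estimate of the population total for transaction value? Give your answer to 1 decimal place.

Population total = Σ Nₕ·x̄ₕ (each stratum's size times its mean).
517·18.6 + 212·64.2 = 9616.2 + 13610.4 = 23226.6.

23226.6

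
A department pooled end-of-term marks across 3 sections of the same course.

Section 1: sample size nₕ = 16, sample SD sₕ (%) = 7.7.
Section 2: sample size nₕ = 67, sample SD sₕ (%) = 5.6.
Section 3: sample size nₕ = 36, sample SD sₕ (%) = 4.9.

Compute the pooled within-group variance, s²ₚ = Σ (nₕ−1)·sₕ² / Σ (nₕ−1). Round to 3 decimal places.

32.754

1: (16−1)·7.7² = 15·59.29 = 889.35
2: (67−1)·5.6² = 66·31.36 = 2069.76
3: (36−1)·4.9² = 35·24.01 = 840.35
Numerator = 3799.46; denominator = Σ(nₕ−1) = 116.
s²ₚ = 3799.46/116 = 32.75397... → 32.754.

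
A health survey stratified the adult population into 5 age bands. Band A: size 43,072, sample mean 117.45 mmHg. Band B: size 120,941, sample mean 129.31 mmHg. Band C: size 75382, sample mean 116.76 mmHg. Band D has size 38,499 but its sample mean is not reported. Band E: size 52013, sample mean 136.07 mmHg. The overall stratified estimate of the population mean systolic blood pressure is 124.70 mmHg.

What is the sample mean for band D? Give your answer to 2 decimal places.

118.51

N = 43072 + 120941 + 75382 + 38499 + 52013 = 329907.
Overall total = μ·N = 124.70·329907 = 41139402.9.
Subtract the known strata: 43072·117.45 + 120941·129.31 + 75382·116.76 + 52013·136.07 = 36576698.34.
Remaining total for band D: 41139402.9 − 36576698.34 = 4562704.56.
Divide by its size: 4562704.56 / 38499 = 118.5149... → 118.51.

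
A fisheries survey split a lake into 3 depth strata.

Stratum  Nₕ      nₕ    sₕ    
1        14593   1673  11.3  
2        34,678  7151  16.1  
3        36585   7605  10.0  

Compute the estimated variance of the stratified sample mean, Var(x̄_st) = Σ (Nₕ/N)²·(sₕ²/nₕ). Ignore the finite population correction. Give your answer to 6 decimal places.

0.010506

N = 85856; Wₕ = Nₕ/N.
stratum 1: (14593/85856)²·11.3²/1673 = 0.002205001
stratum 2: (34678/85856)²·16.1²/7151 = 0.005913597
stratum 3: (36585/85856)²·10.0²/7605 = 0.002387622
Sum = 0.010506221 → 0.010506.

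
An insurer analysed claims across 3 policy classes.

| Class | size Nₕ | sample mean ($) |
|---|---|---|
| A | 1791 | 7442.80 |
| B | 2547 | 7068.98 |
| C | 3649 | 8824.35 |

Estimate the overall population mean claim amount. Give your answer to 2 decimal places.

7954.78

N = 7987; weights Wₕ = Nₕ/N = (0.2242, 0.3189, 0.4569).
x̄_st = Σ Wₕ·x̄ₕ = 0.2242·7442.80 + 0.3189·7068.98 + 0.4569·8824.35 ≈ 7954.7765...
→ 7954.78.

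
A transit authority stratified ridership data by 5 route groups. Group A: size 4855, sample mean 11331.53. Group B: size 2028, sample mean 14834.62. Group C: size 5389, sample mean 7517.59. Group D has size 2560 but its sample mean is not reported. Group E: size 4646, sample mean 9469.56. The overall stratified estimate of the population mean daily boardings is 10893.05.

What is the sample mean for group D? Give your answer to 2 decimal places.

N = 4855 + 2028 + 5389 + 2560 + 4646 = 19478.
Overall total = μ·N = 10893.05·19478 = 212174827.9.
Subtract the known strata: 4855·11331.53 + 2028·14834.62 + 5389·7517.59 + 4646·9469.56 = 169607055.78.
Remaining total for group D: 212174827.9 − 169607055.78 = 42567772.12.
Divide by its size: 42567772.12 / 2560 = 16628.0360... → 16628.04.

16628.04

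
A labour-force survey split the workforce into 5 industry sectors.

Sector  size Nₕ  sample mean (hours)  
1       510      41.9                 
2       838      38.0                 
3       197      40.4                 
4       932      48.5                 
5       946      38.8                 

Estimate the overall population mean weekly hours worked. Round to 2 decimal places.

N = 3423; weights Wₕ = Nₕ/N = (0.1490, 0.2448, 0.0576, 0.2723, 0.2764).
x̄_st = Σ Wₕ·x̄ₕ = 0.1490·41.9 + 0.2448·38.0 + 0.0576·40.4 + 0.2723·48.5 + 0.2764·38.8 ≈ 41.7992...
→ 41.80.

41.80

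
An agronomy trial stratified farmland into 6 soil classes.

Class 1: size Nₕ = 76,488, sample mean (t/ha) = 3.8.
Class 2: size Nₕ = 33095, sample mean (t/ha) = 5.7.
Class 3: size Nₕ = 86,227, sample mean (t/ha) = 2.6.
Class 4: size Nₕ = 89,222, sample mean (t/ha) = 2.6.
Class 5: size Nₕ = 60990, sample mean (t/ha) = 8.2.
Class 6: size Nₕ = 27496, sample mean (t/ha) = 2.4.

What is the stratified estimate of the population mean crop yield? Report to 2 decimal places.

4.02

x̄_st = (Σ Nₕx̄ₕ) / (Σ Nₕ) = (76488·3.8 + 33095·5.7 + 86227·2.6 + 89222·2.6 + 60990·8.2 + 27496·2.4) / 373518
= 1501571.7 / 373518 = 4.0201... → 4.02.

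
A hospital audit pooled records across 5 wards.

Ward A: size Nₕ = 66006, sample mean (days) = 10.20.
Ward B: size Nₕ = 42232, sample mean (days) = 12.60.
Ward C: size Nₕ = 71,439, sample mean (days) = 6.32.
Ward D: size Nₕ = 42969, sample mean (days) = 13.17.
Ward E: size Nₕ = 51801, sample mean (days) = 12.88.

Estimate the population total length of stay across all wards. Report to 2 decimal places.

2889977.49

Estimate total by summing Nₕ·x̄ₕ over strata.
66006·10.20 + 42232·12.60 + 71439·6.32 + 42969·13.17 + 51801·12.88 = 673261.2 + 532123.2 + 451494.48 + 565901.73 + 667196.88 = 2889977.49.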